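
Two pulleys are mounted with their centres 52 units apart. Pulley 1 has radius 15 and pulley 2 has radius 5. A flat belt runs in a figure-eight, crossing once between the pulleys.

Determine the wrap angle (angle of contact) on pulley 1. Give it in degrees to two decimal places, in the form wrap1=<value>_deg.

wrap1=225.24_deg

crossed belt: β = asin((r1+r2)/C) = asin(20/52) = 22.6199°
wrap1 = wrap2 = π + 2β = 225.2397°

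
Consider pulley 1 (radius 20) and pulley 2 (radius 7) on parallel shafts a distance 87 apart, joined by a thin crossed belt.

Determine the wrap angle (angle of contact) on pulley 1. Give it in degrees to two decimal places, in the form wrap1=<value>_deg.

crossed belt: β = asin((r1+r2)/C) = asin(27/87) = 18.0800°
wrap1 = wrap2 = π + 2β = 216.1600°

wrap1=216.16_deg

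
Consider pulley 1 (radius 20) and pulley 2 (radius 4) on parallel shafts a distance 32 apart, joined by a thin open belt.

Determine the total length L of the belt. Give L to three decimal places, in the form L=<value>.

open belt: β = asin((r2−r1)/C) = asin(-16/32) = -30.0000°
wrap1 = π − 2β = 240.0000°
wrap2 = π + 2β = 120.0000°
tangent length = C·cosβ = 27.7128
L = r1·wrap1 + r2·wrap2 + 2·C·cosβ = 20·4.1888 + 4·2.0944 + 2·27.7128 = 147.5790

L=147.579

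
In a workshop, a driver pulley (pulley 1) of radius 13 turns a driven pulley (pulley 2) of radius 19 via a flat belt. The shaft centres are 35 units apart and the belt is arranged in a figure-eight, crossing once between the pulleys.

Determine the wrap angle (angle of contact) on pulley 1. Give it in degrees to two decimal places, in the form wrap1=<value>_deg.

wrap1=312.21_deg

crossed belt: β = asin((r1+r2)/C) = asin(32/35) = 66.1045°
wrap1 = wrap2 = π + 2β = 312.2090°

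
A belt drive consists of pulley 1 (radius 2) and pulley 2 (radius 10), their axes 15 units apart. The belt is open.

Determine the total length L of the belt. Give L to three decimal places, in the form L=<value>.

open belt: β = asin((r2−r1)/C) = asin(8/15) = 32.2310°
wrap1 = π − 2β = 115.5381°
wrap2 = π + 2β = 244.4619°
tangent length = C·cosβ = 12.6886
L = r1·wrap1 + r2·wrap2 + 2·C·cosβ = 2·2.0165 + 10·4.2667 + 2·12.6886 = 72.0768

L=72.077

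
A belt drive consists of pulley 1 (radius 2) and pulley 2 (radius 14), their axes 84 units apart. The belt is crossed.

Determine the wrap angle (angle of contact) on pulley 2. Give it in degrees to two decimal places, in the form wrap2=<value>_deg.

crossed belt: β = asin((r1+r2)/C) = asin(16/84) = 10.9806°
wrap1 = wrap2 = π + 2β = 201.9612°

wrap2=201.96_deg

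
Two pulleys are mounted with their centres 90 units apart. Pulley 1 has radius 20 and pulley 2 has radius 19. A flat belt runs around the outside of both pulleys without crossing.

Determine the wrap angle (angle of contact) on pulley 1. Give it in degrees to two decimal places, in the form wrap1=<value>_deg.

wrap1=181.27_deg

open belt: β = asin((r2−r1)/C) = asin(-1/90) = -0.6366°
wrap1 = π − 2β = 181.2733°
wrap2 = π + 2β = 178.7267°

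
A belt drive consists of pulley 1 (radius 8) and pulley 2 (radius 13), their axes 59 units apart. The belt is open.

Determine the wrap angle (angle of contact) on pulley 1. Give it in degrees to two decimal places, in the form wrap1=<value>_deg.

wrap1=170.28_deg

open belt: β = asin((r2−r1)/C) = asin(5/59) = 4.8614°
wrap1 = π − 2β = 170.2772°
wrap2 = π + 2β = 189.7228°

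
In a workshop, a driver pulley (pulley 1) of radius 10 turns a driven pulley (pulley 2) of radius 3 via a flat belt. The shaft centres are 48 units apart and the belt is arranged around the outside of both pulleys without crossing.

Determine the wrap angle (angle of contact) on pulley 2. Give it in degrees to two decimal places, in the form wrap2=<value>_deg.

open belt: β = asin((r2−r1)/C) = asin(-7/48) = -8.3855°
wrap1 = π − 2β = 196.7711°
wrap2 = π + 2β = 163.2289°

wrap2=163.23_deg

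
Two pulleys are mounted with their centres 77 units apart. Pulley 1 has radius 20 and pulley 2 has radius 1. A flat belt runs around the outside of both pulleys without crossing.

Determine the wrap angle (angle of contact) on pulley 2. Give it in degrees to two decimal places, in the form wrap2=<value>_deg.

open belt: β = asin((r2−r1)/C) = asin(-19/77) = -14.2855°
wrap1 = π − 2β = 208.5709°
wrap2 = π + 2β = 151.4291°

wrap2=151.43_deg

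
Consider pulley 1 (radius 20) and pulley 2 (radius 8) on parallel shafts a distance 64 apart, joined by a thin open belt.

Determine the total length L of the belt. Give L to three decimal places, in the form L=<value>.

open belt: β = asin((r2−r1)/C) = asin(-12/64) = -10.8069°
wrap1 = π − 2β = 201.6138°
wrap2 = π + 2β = 158.3862°
tangent length = C·cosβ = 62.8649
L = r1·wrap1 + r2·wrap2 + 2·C·cosβ = 20·3.5188 + 8·2.7644 + 2·62.8649 = 218.2213

L=218.221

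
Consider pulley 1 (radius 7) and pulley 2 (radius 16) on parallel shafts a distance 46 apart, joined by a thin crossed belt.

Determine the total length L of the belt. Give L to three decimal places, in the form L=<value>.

crossed belt: β = asin((r1+r2)/C) = asin(23/46) = 30.0000°
wrap1 = wrap2 = π + 2β = 240.0000°
tangent length = C·cosβ = 39.8372
L = (r1+r2)·wrap + 2·C·cosβ = 23·4.1888 + 2·39.8372 = 176.0165

L=176.017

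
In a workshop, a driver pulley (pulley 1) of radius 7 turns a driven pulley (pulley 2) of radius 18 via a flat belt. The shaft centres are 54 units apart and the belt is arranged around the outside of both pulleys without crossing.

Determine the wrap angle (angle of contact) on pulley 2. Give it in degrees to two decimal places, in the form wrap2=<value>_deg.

wrap2=203.51_deg

open belt: β = asin((r2−r1)/C) = asin(11/54) = 11.7536°
wrap1 = π − 2β = 156.4927°
wrap2 = π + 2β = 203.5073°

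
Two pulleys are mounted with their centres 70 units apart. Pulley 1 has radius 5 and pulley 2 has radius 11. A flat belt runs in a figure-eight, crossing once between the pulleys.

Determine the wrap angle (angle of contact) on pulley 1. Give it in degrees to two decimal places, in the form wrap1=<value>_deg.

crossed belt: β = asin((r1+r2)/C) = asin(16/70) = 13.2130°
wrap1 = wrap2 = π + 2β = 206.4260°

wrap1=206.43_deg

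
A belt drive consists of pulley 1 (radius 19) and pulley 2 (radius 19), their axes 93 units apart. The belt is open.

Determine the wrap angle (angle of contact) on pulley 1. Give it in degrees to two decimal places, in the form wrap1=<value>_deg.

wrap1=180.00_deg

open belt: β = asin((r2−r1)/C) = asin(0/93) = 0.0000°
wrap1 = π − 2β = 180.0000°
wrap2 = π + 2β = 180.0000°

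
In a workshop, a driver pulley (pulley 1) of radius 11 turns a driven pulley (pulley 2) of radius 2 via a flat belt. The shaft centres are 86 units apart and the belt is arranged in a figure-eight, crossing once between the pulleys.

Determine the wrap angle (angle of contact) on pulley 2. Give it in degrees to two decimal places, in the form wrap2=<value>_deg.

wrap2=197.39_deg

crossed belt: β = asin((r1+r2)/C) = asin(13/86) = 8.6943°
wrap1 = wrap2 = π + 2β = 197.3886°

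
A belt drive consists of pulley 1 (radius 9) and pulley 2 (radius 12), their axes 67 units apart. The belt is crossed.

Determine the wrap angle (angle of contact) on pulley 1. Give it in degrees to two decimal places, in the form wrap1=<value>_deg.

wrap1=216.53_deg

crossed belt: β = asin((r1+r2)/C) = asin(21/67) = 18.2662°
wrap1 = wrap2 = π + 2β = 216.5325°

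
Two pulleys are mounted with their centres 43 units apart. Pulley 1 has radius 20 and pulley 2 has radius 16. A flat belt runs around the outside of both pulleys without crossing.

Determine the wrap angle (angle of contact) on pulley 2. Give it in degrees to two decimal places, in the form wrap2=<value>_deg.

open belt: β = asin((r2−r1)/C) = asin(-4/43) = -5.3376°
wrap1 = π − 2β = 190.6751°
wrap2 = π + 2β = 169.3249°

wrap2=169.32_deg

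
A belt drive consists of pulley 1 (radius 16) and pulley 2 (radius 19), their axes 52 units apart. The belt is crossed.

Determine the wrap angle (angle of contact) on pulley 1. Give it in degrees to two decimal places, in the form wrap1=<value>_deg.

crossed belt: β = asin((r1+r2)/C) = asin(35/52) = 42.3050°
wrap1 = wrap2 = π + 2β = 264.6100°

wrap1=264.61_deg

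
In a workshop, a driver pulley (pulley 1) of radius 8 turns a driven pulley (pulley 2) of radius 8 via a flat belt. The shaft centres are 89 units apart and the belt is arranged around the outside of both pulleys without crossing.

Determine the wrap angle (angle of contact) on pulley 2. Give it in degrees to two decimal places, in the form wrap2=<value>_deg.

open belt: β = asin((r2−r1)/C) = asin(0/89) = 0.0000°
wrap1 = π − 2β = 180.0000°
wrap2 = π + 2β = 180.0000°

wrap2=180.00_deg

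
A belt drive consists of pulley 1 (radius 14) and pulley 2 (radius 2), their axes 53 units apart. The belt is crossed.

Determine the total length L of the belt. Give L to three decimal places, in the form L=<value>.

L=161.133

crossed belt: β = asin((r1+r2)/C) = asin(16/53) = 17.5710°
wrap1 = wrap2 = π + 2β = 215.1419°
tangent length = C·cosβ = 50.5272
L = (r1+r2)·wrap + 2·C·cosβ = 16·3.7549 + 2·50.5272 = 161.1334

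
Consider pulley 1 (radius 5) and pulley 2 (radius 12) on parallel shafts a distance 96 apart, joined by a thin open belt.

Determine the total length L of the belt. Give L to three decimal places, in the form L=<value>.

open belt: β = asin((r2−r1)/C) = asin(7/96) = 4.1815°
wrap1 = π − 2β = 171.6369°
wrap2 = π + 2β = 188.3631°
tangent length = C·cosβ = 95.7445
L = r1·wrap1 + r2·wrap2 + 2·C·cosβ = 5·2.9956 + 12·3.2876 + 2·95.7445 = 245.9177

L=245.918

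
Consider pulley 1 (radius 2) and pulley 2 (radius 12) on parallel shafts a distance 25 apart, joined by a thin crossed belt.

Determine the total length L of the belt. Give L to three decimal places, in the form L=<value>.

L=102.050

crossed belt: β = asin((r1+r2)/C) = asin(14/25) = 34.0558°
wrap1 = wrap2 = π + 2β = 248.1116°
tangent length = C·cosβ = 20.7123
L = (r1+r2)·wrap + 2·C·cosβ = 14·4.3304 + 2·20.7123 = 102.0497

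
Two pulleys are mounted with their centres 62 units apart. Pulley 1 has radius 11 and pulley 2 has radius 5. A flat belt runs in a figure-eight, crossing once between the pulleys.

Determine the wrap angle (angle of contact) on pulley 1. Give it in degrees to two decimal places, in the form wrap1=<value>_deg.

crossed belt: β = asin((r1+r2)/C) = asin(16/62) = 14.9552°
wrap1 = wrap2 = π + 2β = 209.9105°

wrap1=209.91_deg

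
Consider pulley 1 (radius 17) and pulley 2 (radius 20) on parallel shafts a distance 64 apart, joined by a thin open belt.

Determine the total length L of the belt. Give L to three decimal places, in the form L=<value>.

L=244.380

open belt: β = asin((r2−r1)/C) = asin(3/64) = 2.6867°
wrap1 = π − 2β = 174.6266°
wrap2 = π + 2β = 185.3734°
tangent length = C·cosβ = 63.9296
L = r1·wrap1 + r2·wrap2 + 2·C·cosβ = 17·3.0478 + 20·3.2354 + 2·63.9296 = 244.3796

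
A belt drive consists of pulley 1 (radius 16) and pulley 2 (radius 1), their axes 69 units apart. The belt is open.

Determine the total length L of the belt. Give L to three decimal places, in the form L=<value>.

L=194.681

open belt: β = asin((r2−r1)/C) = asin(-15/69) = -12.5559°
wrap1 = π − 2β = 205.1117°
wrap2 = π + 2β = 154.8883°
tangent length = C·cosβ = 67.3498
L = r1·wrap1 + r2·wrap2 + 2·C·cosβ = 16·3.5799 + 1·2.7033 + 2·67.3498 = 194.6810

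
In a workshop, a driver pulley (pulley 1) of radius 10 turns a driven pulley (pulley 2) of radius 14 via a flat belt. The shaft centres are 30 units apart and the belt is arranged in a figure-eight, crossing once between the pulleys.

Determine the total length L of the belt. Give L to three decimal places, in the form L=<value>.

L=155.908

crossed belt: β = asin((r1+r2)/C) = asin(24/30) = 53.1301°
wrap1 = wrap2 = π + 2β = 286.2602°
tangent length = C·cosβ = 18.0000
L = (r1+r2)·wrap + 2·C·cosβ = 24·4.9962 + 2·18.0000 = 155.9084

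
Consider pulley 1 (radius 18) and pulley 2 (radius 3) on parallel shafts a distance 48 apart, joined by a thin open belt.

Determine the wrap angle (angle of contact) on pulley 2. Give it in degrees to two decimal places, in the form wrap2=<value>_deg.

wrap2=143.58_deg

open belt: β = asin((r2−r1)/C) = asin(-15/48) = -18.2100°
wrap1 = π − 2β = 216.4199°
wrap2 = π + 2β = 143.5801°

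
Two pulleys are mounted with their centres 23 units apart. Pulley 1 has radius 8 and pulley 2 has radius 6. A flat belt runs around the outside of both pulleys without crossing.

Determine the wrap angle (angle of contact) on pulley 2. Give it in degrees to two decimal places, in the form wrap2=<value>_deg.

open belt: β = asin((r2−r1)/C) = asin(-2/23) = -4.9885°
wrap1 = π − 2β = 189.9771°
wrap2 = π + 2β = 170.0229°

wrap2=170.02_deg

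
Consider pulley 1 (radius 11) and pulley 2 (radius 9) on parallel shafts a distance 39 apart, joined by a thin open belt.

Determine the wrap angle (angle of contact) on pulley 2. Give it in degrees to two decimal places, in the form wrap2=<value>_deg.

wrap2=174.12_deg

open belt: β = asin((r2−r1)/C) = asin(-2/39) = -2.9395°
wrap1 = π − 2β = 185.8791°
wrap2 = π + 2β = 174.1209°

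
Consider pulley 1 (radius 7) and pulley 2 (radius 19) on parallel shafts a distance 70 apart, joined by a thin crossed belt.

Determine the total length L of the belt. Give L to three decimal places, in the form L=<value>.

crossed belt: β = asin((r1+r2)/C) = asin(26/70) = 21.8037°
wrap1 = wrap2 = π + 2β = 223.6075°
tangent length = C·cosβ = 64.9923
L = (r1+r2)·wrap + 2·C·cosβ = 26·3.9027 + 2·64.9923 = 231.4545

L=231.454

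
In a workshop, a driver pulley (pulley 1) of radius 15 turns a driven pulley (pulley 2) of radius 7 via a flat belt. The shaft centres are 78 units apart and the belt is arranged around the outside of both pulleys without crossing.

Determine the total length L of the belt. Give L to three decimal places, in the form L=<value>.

L=225.936

open belt: β = asin((r2−r1)/C) = asin(-8/78) = -5.8868°
wrap1 = π − 2β = 191.7737°
wrap2 = π + 2β = 168.2263°
tangent length = C·cosβ = 77.5887
L = r1·wrap1 + r2·wrap2 + 2·C·cosβ = 15·3.3471 + 7·2.9361 + 2·77.5887 = 225.9363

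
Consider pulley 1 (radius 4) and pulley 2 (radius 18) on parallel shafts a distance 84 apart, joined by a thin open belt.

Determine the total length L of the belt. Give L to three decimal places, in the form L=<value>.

L=239.454

open belt: β = asin((r2−r1)/C) = asin(14/84) = 9.5941°
wrap1 = π − 2β = 160.8119°
wrap2 = π + 2β = 199.1881°
tangent length = C·cosβ = 82.8251
L = r1·wrap1 + r2·wrap2 + 2·C·cosβ = 4·2.8067 + 18·3.4765 + 2·82.8251 = 239.4538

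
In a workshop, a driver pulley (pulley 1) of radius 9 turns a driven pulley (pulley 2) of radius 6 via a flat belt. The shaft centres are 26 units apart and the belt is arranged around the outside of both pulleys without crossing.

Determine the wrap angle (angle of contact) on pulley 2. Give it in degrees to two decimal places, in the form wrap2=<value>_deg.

open belt: β = asin((r2−r1)/C) = asin(-3/26) = -6.6258°
wrap1 = π − 2β = 193.2516°
wrap2 = π + 2β = 166.7484°

wrap2=166.75_deg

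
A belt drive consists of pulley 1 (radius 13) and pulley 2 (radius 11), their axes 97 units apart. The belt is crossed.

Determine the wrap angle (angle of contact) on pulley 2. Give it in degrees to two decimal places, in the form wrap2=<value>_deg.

crossed belt: β = asin((r1+r2)/C) = asin(24/97) = 14.3251°
wrap1 = wrap2 = π + 2β = 208.6501°

wrap2=208.65_deg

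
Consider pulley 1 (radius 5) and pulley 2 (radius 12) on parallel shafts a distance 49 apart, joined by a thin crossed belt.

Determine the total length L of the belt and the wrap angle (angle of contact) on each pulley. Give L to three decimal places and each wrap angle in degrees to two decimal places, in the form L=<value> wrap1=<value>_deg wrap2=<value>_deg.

L=157.366 wrap1=220.60_deg wrap2=220.60_deg

crossed belt: β = asin((r1+r2)/C) = asin(17/49) = 20.3002°
wrap1 = wrap2 = π + 2β = 220.6004°
tangent length = C·cosβ = 45.9565
L = (r1+r2)·wrap + 2·C·cosβ = 17·3.8502 + 2·45.9565 = 157.3665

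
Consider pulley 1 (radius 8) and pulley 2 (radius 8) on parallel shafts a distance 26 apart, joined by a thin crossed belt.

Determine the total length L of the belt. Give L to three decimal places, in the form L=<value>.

crossed belt: β = asin((r1+r2)/C) = asin(16/26) = 37.9799°
wrap1 = wrap2 = π + 2β = 255.9597°
tangent length = C·cosβ = 20.4939
L = (r1+r2)·wrap + 2·C·cosβ = 16·4.4673 + 2·20.4939 = 112.4652

L=112.465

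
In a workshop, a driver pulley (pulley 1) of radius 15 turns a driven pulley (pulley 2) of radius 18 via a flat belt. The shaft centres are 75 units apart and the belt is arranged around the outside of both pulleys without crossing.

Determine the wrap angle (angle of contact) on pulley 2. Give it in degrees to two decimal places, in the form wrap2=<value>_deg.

open belt: β = asin((r2−r1)/C) = asin(3/75) = 2.2924°
wrap1 = π − 2β = 175.4151°
wrap2 = π + 2β = 184.5849°

wrap2=184.58_deg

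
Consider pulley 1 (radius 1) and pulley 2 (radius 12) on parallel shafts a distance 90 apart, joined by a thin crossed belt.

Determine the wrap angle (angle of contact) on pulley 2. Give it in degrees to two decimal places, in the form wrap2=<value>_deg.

crossed belt: β = asin((r1+r2)/C) = asin(13/90) = 8.3051°
wrap1 = wrap2 = π + 2β = 196.6102°

wrap2=196.61_deg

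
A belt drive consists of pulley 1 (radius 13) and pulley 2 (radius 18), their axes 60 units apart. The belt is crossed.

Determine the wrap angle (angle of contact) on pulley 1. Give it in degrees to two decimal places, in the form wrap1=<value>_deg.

crossed belt: β = asin((r1+r2)/C) = asin(31/60) = 31.1089°
wrap1 = wrap2 = π + 2β = 242.2178°

wrap1=242.22_deg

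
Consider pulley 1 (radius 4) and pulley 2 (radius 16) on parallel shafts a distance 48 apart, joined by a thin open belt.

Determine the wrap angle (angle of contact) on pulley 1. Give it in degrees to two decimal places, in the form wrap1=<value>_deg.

open belt: β = asin((r2−r1)/C) = asin(12/48) = 14.4775°
wrap1 = π − 2β = 151.0450°
wrap2 = π + 2β = 208.9550°

wrap1=151.04_deg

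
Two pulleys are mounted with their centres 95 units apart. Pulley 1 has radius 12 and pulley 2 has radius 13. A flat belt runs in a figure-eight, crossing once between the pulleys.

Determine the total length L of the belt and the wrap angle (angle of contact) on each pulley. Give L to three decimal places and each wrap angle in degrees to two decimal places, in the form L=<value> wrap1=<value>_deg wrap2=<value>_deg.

crossed belt: β = asin((r1+r2)/C) = asin(25/95) = 15.2575°
wrap1 = wrap2 = π + 2β = 210.5150°
tangent length = C·cosβ = 91.6515
L = (r1+r2)·wrap + 2·C·cosβ = 25·3.6742 + 2·91.6515 = 275.1575

L=275.158 wrap1=210.52_deg wrap2=210.52_deg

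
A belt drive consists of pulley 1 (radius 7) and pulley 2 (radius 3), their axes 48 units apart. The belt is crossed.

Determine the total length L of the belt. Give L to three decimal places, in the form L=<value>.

crossed belt: β = asin((r1+r2)/C) = asin(10/48) = 12.0247°
wrap1 = wrap2 = π + 2β = 204.0494°
tangent length = C·cosβ = 46.9468
L = (r1+r2)·wrap + 2·C·cosβ = 10·3.5613 + 2·46.9468 = 129.5069

L=129.507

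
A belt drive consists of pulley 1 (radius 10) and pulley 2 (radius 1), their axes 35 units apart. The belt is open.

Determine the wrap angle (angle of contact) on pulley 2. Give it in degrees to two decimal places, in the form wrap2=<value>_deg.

wrap2=150.20_deg

open belt: β = asin((r2−r1)/C) = asin(-9/35) = -14.9006°
wrap1 = π − 2β = 209.8012°
wrap2 = π + 2β = 150.1988°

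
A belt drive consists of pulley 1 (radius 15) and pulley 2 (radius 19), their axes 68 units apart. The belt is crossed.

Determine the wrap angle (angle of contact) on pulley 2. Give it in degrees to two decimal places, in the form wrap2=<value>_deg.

crossed belt: β = asin((r1+r2)/C) = asin(34/68) = 30.0000°
wrap1 = wrap2 = π + 2β = 240.0000°

wrap2=240.00_deg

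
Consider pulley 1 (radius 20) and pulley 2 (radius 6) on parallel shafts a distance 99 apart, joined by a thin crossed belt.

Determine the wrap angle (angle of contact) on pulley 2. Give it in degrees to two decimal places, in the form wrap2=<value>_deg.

crossed belt: β = asin((r1+r2)/C) = asin(26/99) = 15.2260°
wrap1 = wrap2 = π + 2β = 210.4519°

wrap2=210.45_deg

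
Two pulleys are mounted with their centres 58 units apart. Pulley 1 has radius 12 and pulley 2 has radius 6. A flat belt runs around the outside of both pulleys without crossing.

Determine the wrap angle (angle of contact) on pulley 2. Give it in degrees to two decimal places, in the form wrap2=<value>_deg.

wrap2=168.12_deg

open belt: β = asin((r2−r1)/C) = asin(-6/58) = -5.9378°
wrap1 = π − 2β = 191.8755°
wrap2 = π + 2β = 168.1245°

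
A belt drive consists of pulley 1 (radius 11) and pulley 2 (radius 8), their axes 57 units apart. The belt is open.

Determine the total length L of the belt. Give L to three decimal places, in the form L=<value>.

L=173.848

open belt: β = asin((r2−r1)/C) = asin(-3/57) = -3.0170°
wrap1 = π − 2β = 186.0339°
wrap2 = π + 2β = 173.9661°
tangent length = C·cosβ = 56.9210
L = r1·wrap1 + r2·wrap2 + 2·C·cosβ = 11·3.2469 + 8·3.0363 + 2·56.9210 = 173.8482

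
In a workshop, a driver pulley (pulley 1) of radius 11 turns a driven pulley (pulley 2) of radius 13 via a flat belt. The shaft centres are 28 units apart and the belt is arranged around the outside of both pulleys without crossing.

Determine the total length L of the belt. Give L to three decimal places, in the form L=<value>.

open belt: β = asin((r2−r1)/C) = asin(2/28) = 4.0960°
wrap1 = π − 2β = 171.8079°
wrap2 = π + 2β = 188.1921°
tangent length = C·cosβ = 27.9285
L = r1·wrap1 + r2·wrap2 + 2·C·cosβ = 11·2.9986 + 13·3.2846 + 2·27.9285 = 131.5411

L=131.541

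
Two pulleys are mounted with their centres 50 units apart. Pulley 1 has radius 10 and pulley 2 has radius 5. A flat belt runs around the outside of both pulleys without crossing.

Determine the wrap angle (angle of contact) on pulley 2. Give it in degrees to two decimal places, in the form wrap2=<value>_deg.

open belt: β = asin((r2−r1)/C) = asin(-5/50) = -5.7392°
wrap1 = π − 2β = 191.4783°
wrap2 = π + 2β = 168.5217°

wrap2=168.52_deg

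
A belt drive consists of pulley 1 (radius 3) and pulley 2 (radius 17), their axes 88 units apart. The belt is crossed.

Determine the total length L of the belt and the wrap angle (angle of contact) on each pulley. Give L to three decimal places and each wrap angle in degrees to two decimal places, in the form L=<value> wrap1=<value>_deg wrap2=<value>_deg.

crossed belt: β = asin((r1+r2)/C) = asin(20/88) = 13.1366°
wrap1 = wrap2 = π + 2β = 206.2731°
tangent length = C·cosβ = 85.6971
L = (r1+r2)·wrap + 2·C·cosβ = 20·3.6001 + 2·85.6971 = 243.3972

L=243.397 wrap1=206.27_deg wrap2=206.27_deg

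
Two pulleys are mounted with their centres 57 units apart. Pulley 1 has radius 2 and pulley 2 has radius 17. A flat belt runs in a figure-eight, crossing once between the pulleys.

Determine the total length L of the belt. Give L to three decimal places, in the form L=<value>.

L=180.084

crossed belt: β = asin((r1+r2)/C) = asin(19/57) = 19.4712°
wrap1 = wrap2 = π + 2β = 218.9424°
tangent length = C·cosβ = 53.7401
L = (r1+r2)·wrap + 2·C·cosβ = 19·3.8213 + 2·53.7401 = 180.0843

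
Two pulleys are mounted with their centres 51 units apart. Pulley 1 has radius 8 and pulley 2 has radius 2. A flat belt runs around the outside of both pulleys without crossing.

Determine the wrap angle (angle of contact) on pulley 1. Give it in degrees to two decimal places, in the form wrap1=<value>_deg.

wrap1=193.51_deg

open belt: β = asin((r2−r1)/C) = asin(-6/51) = -6.7563°
wrap1 = π − 2β = 193.5127°
wrap2 = π + 2β = 166.4873°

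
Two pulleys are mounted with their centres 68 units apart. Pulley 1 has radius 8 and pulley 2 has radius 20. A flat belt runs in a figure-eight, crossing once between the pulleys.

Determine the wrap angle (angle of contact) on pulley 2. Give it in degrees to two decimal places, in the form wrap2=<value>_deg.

crossed belt: β = asin((r1+r2)/C) = asin(28/68) = 24.3157°
wrap1 = wrap2 = π + 2β = 228.6315°

wrap2=228.63_deg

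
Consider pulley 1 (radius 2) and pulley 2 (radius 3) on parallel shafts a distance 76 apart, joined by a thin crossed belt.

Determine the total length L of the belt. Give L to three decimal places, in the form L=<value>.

L=168.037

crossed belt: β = asin((r1+r2)/C) = asin(5/76) = 3.7722°
wrap1 = wrap2 = π + 2β = 187.5444°
tangent length = C·cosβ = 75.8353
L = (r1+r2)·wrap + 2·C·cosβ = 5·3.2733 + 2·75.8353 = 168.0370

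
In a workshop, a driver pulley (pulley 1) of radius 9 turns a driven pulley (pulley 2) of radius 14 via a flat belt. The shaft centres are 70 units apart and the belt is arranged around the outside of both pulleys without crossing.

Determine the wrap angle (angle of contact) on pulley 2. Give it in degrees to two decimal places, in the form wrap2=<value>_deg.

open belt: β = asin((r2−r1)/C) = asin(5/70) = 4.0960°
wrap1 = π − 2β = 171.8079°
wrap2 = π + 2β = 188.1921°

wrap2=188.19_deg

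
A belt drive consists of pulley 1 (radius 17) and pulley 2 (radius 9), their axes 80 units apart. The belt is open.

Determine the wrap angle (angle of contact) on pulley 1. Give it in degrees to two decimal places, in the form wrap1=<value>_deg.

open belt: β = asin((r2−r1)/C) = asin(-8/80) = -5.7392°
wrap1 = π − 2β = 191.4783°
wrap2 = π + 2β = 168.5217°

wrap1=191.48_deg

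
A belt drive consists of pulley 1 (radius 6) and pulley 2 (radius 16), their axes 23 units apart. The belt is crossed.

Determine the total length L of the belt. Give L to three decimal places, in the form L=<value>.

L=138.624

crossed belt: β = asin((r1+r2)/C) = asin(22/23) = 73.0426°
wrap1 = wrap2 = π + 2β = 326.0851°
tangent length = C·cosβ = 6.7082
L = (r1+r2)·wrap + 2·C·cosβ = 22·5.6913 + 2·6.7082 = 138.6241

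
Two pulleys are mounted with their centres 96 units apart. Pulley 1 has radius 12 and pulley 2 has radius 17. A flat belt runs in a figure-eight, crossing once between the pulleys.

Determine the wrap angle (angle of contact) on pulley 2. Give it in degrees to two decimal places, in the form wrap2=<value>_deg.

crossed belt: β = asin((r1+r2)/C) = asin(29/96) = 17.5828°
wrap1 = wrap2 = π + 2β = 215.1656°

wrap2=215.17_deg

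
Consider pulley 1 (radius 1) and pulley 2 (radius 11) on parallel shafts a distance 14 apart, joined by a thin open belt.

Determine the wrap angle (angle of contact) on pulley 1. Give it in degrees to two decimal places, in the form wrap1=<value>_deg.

open belt: β = asin((r2−r1)/C) = asin(10/14) = 45.5847°
wrap1 = π − 2β = 88.8306°
wrap2 = π + 2β = 271.1694°

wrap1=88.83_deg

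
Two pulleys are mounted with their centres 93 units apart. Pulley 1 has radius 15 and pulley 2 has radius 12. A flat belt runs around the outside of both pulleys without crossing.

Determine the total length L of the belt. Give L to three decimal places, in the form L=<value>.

L=270.920

open belt: β = asin((r2−r1)/C) = asin(-3/93) = -1.8486°
wrap1 = π − 2β = 183.6971°
wrap2 = π + 2β = 176.3029°
tangent length = C·cosβ = 92.9516
L = r1·wrap1 + r2·wrap2 + 2·C·cosβ = 15·3.2061 + 12·3.0771 + 2·92.9516 = 270.9198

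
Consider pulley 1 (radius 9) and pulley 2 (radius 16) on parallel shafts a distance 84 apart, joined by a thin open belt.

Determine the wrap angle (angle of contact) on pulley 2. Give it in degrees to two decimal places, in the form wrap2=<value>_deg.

open belt: β = asin((r2−r1)/C) = asin(7/84) = 4.7802°
wrap1 = π − 2β = 170.4396°
wrap2 = π + 2β = 189.5604°

wrap2=189.56_deg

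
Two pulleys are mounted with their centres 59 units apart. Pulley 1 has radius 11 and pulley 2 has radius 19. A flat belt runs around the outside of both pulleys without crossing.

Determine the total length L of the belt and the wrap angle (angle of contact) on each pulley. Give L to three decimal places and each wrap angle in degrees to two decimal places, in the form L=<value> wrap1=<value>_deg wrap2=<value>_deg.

L=213.334 wrap1=164.41_deg wrap2=195.59_deg

open belt: β = asin((r2−r1)/C) = asin(8/59) = 7.7929°
wrap1 = π − 2β = 164.4142°
wrap2 = π + 2β = 195.5858°
tangent length = C·cosβ = 58.4551
L = r1·wrap1 + r2·wrap2 + 2·C·cosβ = 11·2.8696 + 19·3.4136 + 2·58.4551 = 213.3342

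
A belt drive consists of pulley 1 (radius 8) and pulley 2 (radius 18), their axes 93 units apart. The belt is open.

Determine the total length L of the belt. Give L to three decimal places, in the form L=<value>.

open belt: β = asin((r2−r1)/C) = asin(10/93) = 6.1728°
wrap1 = π − 2β = 167.6545°
wrap2 = π + 2β = 192.3455°
tangent length = C·cosβ = 92.4608
L = r1·wrap1 + r2·wrap2 + 2·C·cosβ = 8·2.9261 + 18·3.3571 + 2·92.4608 = 268.7577

L=268.758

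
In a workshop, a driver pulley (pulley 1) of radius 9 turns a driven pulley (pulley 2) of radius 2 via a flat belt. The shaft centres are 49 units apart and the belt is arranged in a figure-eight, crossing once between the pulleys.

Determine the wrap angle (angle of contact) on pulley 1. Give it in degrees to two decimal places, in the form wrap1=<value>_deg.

wrap1=205.95_deg

crossed belt: β = asin((r1+r2)/C) = asin(11/49) = 12.9729°
wrap1 = wrap2 = π + 2β = 205.9458°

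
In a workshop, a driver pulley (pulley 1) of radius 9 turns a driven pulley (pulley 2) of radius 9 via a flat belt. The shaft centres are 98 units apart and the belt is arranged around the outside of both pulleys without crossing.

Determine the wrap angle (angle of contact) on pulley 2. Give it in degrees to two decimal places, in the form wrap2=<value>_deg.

wrap2=180.00_deg

open belt: β = asin((r2−r1)/C) = asin(0/98) = 0.0000°
wrap1 = π − 2β = 180.0000°
wrap2 = π + 2β = 180.0000°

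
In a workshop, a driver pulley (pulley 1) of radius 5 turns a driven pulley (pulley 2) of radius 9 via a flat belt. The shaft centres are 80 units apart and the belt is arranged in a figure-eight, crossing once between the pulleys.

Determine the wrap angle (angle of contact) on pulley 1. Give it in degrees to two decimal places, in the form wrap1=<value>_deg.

wrap1=200.16_deg

crossed belt: β = asin((r1+r2)/C) = asin(14/80) = 10.0787°
wrap1 = wrap2 = π + 2β = 200.1573°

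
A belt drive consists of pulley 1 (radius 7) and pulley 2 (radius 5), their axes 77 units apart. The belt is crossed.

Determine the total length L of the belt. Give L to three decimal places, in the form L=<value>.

L=193.573

crossed belt: β = asin((r1+r2)/C) = asin(12/77) = 8.9658°
wrap1 = wrap2 = π + 2β = 197.9315°
tangent length = C·cosβ = 76.0592
L = (r1+r2)·wrap + 2·C·cosβ = 12·3.4546 + 2·76.0592 = 193.5731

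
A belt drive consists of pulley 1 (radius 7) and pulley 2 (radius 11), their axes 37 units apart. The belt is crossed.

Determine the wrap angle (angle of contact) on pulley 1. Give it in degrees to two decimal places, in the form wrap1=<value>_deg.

wrap1=238.22_deg

crossed belt: β = asin((r1+r2)/C) = asin(18/37) = 29.1099°
wrap1 = wrap2 = π + 2β = 238.2198°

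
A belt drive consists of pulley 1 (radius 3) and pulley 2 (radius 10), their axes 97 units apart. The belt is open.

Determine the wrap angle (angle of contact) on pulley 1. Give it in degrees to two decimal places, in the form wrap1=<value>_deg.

open belt: β = asin((r2−r1)/C) = asin(7/97) = 4.1383°
wrap1 = π − 2β = 171.7233°
wrap2 = π + 2β = 188.2767°

wrap1=171.72_deg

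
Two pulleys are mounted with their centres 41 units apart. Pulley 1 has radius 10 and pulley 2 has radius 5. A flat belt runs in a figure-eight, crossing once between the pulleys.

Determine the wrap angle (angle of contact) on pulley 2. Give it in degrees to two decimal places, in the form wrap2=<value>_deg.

wrap2=222.92_deg

crossed belt: β = asin((r1+r2)/C) = asin(15/41) = 21.4601°
wrap1 = wrap2 = π + 2β = 222.9203°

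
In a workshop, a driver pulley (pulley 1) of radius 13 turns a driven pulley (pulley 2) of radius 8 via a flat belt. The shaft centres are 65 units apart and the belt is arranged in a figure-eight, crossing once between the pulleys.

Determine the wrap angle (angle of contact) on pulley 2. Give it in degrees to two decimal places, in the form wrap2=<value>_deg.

crossed belt: β = asin((r1+r2)/C) = asin(21/65) = 18.8491°
wrap1 = wrap2 = π + 2β = 217.6982°

wrap2=217.70_deg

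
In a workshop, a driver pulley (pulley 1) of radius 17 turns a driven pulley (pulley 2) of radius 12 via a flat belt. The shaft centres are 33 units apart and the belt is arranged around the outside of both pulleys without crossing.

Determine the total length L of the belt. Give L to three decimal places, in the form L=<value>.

open belt: β = asin((r2−r1)/C) = asin(-5/33) = -8.7147°
wrap1 = π − 2β = 197.4295°
wrap2 = π + 2β = 162.5705°
tangent length = C·cosβ = 32.6190
L = r1·wrap1 + r2·wrap2 + 2·C·cosβ = 17·3.4458 + 12·2.8374 + 2·32.6190 = 157.8652

L=157.865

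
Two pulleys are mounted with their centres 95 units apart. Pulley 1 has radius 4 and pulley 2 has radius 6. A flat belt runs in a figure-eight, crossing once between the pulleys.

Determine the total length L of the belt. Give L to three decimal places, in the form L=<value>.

crossed belt: β = asin((r1+r2)/C) = asin(10/95) = 6.0423°
wrap1 = wrap2 = π + 2β = 192.0847°
tangent length = C·cosβ = 94.4722
L = (r1+r2)·wrap + 2·C·cosβ = 10·3.3525 + 2·94.4722 = 222.4695

L=222.470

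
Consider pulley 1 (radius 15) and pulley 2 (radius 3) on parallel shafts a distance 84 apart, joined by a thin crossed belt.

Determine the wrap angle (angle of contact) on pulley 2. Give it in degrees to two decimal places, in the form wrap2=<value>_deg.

wrap2=204.75_deg

crossed belt: β = asin((r1+r2)/C) = asin(18/84) = 12.3736°
wrap1 = wrap2 = π + 2β = 204.7473°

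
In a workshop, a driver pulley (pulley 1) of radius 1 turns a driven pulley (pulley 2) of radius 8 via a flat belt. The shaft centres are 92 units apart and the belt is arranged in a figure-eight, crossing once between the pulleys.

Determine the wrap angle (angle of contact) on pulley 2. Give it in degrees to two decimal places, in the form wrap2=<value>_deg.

crossed belt: β = asin((r1+r2)/C) = asin(9/92) = 5.6140°
wrap1 = wrap2 = π + 2β = 191.2280°

wrap2=191.23_deg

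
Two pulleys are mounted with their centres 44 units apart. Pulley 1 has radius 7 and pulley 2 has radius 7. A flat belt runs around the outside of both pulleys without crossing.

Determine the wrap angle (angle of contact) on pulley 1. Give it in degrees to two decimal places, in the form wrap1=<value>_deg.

wrap1=180.00_deg

open belt: β = asin((r2−r1)/C) = asin(0/44) = 0.0000°
wrap1 = π − 2β = 180.0000°
wrap2 = π + 2β = 180.0000°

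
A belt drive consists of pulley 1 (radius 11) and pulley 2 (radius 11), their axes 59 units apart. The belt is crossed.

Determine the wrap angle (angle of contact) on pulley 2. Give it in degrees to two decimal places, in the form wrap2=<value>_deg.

wrap2=223.79_deg

crossed belt: β = asin((r1+r2)/C) = asin(22/59) = 21.8934°
wrap1 = wrap2 = π + 2β = 223.7869°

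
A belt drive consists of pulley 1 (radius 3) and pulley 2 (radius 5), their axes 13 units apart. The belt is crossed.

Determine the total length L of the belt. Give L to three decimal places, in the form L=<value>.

L=56.233

crossed belt: β = asin((r1+r2)/C) = asin(8/13) = 37.9799°
wrap1 = wrap2 = π + 2β = 255.9597°
tangent length = C·cosβ = 10.2470
L = (r1+r2)·wrap + 2·C·cosβ = 8·4.4673 + 2·10.2470 = 56.2326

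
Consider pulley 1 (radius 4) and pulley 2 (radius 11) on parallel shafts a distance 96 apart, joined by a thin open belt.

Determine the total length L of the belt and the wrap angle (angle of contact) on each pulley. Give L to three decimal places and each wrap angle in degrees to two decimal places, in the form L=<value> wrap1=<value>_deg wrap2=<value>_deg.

L=239.635 wrap1=171.64_deg wrap2=188.36_deg

open belt: β = asin((r2−r1)/C) = asin(7/96) = 4.1815°
wrap1 = π − 2β = 171.6369°
wrap2 = π + 2β = 188.3631°
tangent length = C·cosβ = 95.7445
L = r1·wrap1 + r2·wrap2 + 2·C·cosβ = 4·2.9956 + 11·3.2876 + 2·95.7445 = 239.6345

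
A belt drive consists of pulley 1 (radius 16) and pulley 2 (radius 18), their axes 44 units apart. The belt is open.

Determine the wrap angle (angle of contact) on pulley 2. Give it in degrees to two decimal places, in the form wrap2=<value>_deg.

wrap2=185.21_deg

open belt: β = asin((r2−r1)/C) = asin(2/44) = 2.6053°
wrap1 = π − 2β = 174.7895°
wrap2 = π + 2β = 185.2105°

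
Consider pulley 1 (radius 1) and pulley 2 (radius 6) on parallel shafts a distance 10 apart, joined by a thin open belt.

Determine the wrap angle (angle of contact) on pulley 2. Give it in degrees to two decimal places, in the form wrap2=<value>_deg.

wrap2=240.00_deg

open belt: β = asin((r2−r1)/C) = asin(5/10) = 30.0000°
wrap1 = π − 2β = 120.0000°
wrap2 = π + 2β = 240.0000°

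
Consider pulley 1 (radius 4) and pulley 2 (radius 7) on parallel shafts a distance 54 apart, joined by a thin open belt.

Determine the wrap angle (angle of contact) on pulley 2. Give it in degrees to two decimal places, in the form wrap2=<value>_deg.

open belt: β = asin((r2−r1)/C) = asin(3/54) = 3.1847°
wrap1 = π − 2β = 173.6305°
wrap2 = π + 2β = 186.3695°

wrap2=186.37_deg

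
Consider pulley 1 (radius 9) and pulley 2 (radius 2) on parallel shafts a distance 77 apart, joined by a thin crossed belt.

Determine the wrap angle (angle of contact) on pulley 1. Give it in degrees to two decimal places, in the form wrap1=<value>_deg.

crossed belt: β = asin((r1+r2)/C) = asin(11/77) = 8.2132°
wrap1 = wrap2 = π + 2β = 196.4264°

wrap1=196.43_deg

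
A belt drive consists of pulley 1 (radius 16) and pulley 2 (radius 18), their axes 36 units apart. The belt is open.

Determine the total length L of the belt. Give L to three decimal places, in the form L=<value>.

open belt: β = asin((r2−r1)/C) = asin(2/36) = 3.1847°
wrap1 = π − 2β = 173.6305°
wrap2 = π + 2β = 186.3695°
tangent length = C·cosβ = 35.9444
L = r1·wrap1 + r2·wrap2 + 2·C·cosβ = 16·3.0304 + 18·3.2528 + 2·35.9444 = 178.9253

L=178.925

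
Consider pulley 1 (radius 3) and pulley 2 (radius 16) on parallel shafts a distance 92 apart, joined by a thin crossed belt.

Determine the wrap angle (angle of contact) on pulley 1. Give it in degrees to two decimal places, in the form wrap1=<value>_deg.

crossed belt: β = asin((r1+r2)/C) = asin(19/92) = 11.9186°
wrap1 = wrap2 = π + 2β = 203.8372°

wrap1=203.84_deg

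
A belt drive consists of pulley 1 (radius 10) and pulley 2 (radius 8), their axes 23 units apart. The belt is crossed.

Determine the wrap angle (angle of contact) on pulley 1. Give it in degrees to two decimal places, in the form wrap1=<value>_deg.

crossed belt: β = asin((r1+r2)/C) = asin(18/23) = 51.5000°
wrap1 = wrap2 = π + 2β = 283.0001°

wrap1=283.00_deg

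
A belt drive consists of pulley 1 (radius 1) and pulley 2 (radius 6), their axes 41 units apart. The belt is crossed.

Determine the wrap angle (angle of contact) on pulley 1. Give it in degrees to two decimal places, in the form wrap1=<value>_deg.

crossed belt: β = asin((r1+r2)/C) = asin(7/41) = 9.8304°
wrap1 = wrap2 = π + 2β = 199.6607°

wrap1=199.66_deg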